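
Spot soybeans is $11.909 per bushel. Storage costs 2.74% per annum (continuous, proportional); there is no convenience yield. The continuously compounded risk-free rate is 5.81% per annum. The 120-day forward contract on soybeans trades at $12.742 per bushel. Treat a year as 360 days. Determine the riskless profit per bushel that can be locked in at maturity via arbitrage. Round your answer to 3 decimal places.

$0.489 per bushel

Fair forward: F* = S·e^(carry·T), with carry = (r + u) = 0.0581 + 0.0274 = 0.0855
F* = 11.909 · e^(0.0855 × 120/360) = 11.909 · e^0.028500 = 11.909 × 1.028910 = $12.2533
Market $12.742 > fair $12.2533: forward overpriced → cash-and-carry (buy spot, short the forward).
At maturity, profit = |F_mkt − F*| = |12.742 − 12.2533| = $0.489 per bushel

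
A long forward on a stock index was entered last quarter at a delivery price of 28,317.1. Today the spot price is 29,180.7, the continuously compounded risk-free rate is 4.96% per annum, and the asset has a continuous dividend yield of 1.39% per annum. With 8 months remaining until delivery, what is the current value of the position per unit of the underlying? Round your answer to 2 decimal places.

1515.48

Current fair forward for the remaining 8 months: F = S·e^((r − q)·T), (r − q) = 0.0496 − 0.0139 = 0.0357
F = 29180.7 · e^(0.0357 × 8/12) = 29180.7 × 1.02408548 = 29883.5312
Value of long forward = (F − K)·e^(−rT) = (29883.5312 − 28317.1) · e^(−0.0496·8/12)
= 1566.4312 × 0.96747406 = 1515.48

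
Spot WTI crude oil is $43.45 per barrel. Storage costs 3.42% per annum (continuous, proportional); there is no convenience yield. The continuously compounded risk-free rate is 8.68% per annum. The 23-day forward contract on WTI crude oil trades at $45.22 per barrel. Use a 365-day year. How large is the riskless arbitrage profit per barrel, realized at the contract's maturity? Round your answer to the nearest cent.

Fair forward: F* = S·e^(carry·T), with carry = (r + u) = 0.0868 + 0.0342 = 0.1210
F* = 43.45 · e^(0.1210 × 23/365) = 43.45 · e^0.007625 = 43.45 × 1.007654 = $43.7826
Market $45.22 > fair $43.7826: forward overpriced → cash-and-carry (buy spot, short the forward).
At maturity, profit = |F_mkt − F*| = |45.22 − 43.7826| = $1.44 per barrel

$1.44 per barrel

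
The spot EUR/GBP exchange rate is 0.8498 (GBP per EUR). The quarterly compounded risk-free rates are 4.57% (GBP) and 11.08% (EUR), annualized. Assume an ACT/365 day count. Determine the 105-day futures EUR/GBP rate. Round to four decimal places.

By covered interest parity, F = S · (1+r_GBP/4)^(4T) / (1+r_EUR/4)^(4T)
= 0.8498 × 1.013158 / 1.031940 = 0.8498 × 0.981799
F = 0.8343 GBP per EUR

0.8343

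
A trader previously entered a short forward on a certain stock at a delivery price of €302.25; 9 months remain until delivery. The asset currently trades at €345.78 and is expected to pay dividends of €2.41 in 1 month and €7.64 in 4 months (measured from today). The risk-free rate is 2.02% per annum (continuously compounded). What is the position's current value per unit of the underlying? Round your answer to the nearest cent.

-€38.08

PV(remaining dividends) I = 2.41·e^(−0.0202·1/12) + 7.64·e^(−0.0202·4/12) = 9.9947
Current forward F = (S − I)·e^(rT) = (345.78 − 9.9947)·e^(0.0202·9/12) = 335.7853 × 1.015265 = 340.9111
Value (long) = (F − K)·e^(−rT) = (340.9111 − 302.25) × 0.984964 = 38.0798
Short position value = −(long value) = -€38.08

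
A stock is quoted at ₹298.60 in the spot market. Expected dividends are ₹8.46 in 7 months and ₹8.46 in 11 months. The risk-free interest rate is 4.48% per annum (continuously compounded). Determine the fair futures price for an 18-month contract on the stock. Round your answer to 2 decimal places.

PV(dividends) I = 8.46·e^(−0.0448·7/12) + 8.46·e^(−0.0448·11/12)
I = 8.2418 + 8.1196 = 16.3614
F = (S − I)·e^(rT) = (298.60 − 16.3614) · e^(0.0448·18/12)
= 282.2386 · e^0.067200 = 282.2386 × 1.069509 = ₹301.86

₹301.86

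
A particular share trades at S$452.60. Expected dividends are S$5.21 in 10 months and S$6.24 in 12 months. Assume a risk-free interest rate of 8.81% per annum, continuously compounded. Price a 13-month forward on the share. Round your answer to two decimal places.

S$486.31

PV(dividends) I = 5.21·e^(−0.0881·10/12) + 6.24·e^(−0.0881·12/12)
I = 4.8412 + 5.7138 = 10.5550
F = (S − I)·e^(rT) = (452.60 − 10.5550) · e^(0.0881·13/12)
= 442.0450 · e^0.095442 = 442.0450 × 1.100145 = S$486.31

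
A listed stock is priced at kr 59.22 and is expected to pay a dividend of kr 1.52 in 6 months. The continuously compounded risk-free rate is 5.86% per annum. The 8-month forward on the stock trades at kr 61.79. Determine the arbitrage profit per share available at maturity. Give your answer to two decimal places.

kr 1.75 per share

PV(dividends) I = 1.52·e^(−0.0586·6/12) = 1.4761
Fair forward F* = (S − I)·e^(rT) = (59.22 − 1.4761)·e^0.039067 = 57.7439 × 1.039840 = 60.0444
Market kr 61.79 > fair 60.0444: forward overpriced → cash-and-carry (borrow at r, buy the stock and collect the dividends, short the forward).
Profit at T = |F_mkt − F*| = |61.79 − 60.0444| = kr 1.75 per share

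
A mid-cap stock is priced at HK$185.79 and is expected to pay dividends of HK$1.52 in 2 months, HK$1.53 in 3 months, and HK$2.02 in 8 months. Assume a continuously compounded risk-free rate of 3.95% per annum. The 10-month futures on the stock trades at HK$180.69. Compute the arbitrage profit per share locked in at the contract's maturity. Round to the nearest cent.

HK$6.16 per share

PV(dividends) I = 1.52·e^(−0.0395·2/12) + 1.53·e^(−0.0395·3/12) + 2.02·e^(−0.0395·8/12) = 4.9925
Fair futures F* = (S − I)·e^(rT) = (185.79 − 4.9925)·e^0.032917 = 180.7975 × 1.033465 = 186.8479
Market HK$180.69 < fair 186.8479: forward underpriced → reverse cash-and-carry (short the stock, invest proceeds at r, pay the dividends, go long the forward).
Profit at T = |F_mkt − F*| = |180.69 − 186.8479| = HK$6.16 per share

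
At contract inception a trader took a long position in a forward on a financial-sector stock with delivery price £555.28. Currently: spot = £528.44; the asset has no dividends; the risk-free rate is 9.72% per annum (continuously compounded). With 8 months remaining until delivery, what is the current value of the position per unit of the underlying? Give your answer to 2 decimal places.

Current fair forward for the remaining 8 months: F = S·e^(r·T), r = 0.0972
F = 528.44 · e^(0.0972 × 8/12) = 528.44 × 1.066946 = 563.8169
Value of long forward = (F − K)·e^(−rT) = (563.8169 − 555.28) · e^(−0.0972·8/12)
= 8.5369 × 0.937255 = 8.00

£8.00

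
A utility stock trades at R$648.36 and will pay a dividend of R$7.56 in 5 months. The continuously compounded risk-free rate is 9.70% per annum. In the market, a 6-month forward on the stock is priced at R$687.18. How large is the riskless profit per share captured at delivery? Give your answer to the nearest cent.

R$14.22 per share

PV(dividends) I = 7.56·e^(−0.0970·5/12) = 7.2605
Fair forward F* = (S − I)·e^(rT) = (648.36 − 7.2605)·e^0.048500 = 641.0995 × 1.049695 = 672.9589
Market R$687.18 > fair 672.9589: forward overpriced → cash-and-carry (borrow at r, buy the stock and collect the dividends, short the forward).
Profit at T = |F_mkt − F*| = |687.18 − 672.9589| = R$14.22 per share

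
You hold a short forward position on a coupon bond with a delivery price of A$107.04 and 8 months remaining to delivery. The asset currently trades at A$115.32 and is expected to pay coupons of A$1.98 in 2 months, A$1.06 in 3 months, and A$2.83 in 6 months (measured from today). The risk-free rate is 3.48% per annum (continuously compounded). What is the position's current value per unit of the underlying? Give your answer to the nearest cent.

PV(remaining coupons) I = 1.98·e^(−0.0348·2/12) + 1.06·e^(−0.0348·3/12) + 2.83·e^(−0.0348·6/12) = 5.8006
Current forward F = (S − I)·e^(rT) = (115.32 − 5.8006)·e^(0.0348·8/12) = 109.5194 × 1.023471 = 112.0899
Value (long) = (F − K)·e^(−rT) = (112.0899 − 107.04) × 0.977067 = 4.9341
Short position value = −(long value) = -A$4.93

-A$4.93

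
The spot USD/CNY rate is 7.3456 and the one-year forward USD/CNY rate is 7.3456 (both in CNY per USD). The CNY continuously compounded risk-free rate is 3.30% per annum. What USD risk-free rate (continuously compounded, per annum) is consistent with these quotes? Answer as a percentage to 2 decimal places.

F = S·e^((r_CNY − r_USD)T) ⇒ r_USD = r_CNY − ln(F/S)/T
ln(7.3456/7.3456) = 0.000000; /(12/12) = 0.000000
r_USD = 0.0330 + 0.000000 = 0.033000
r_USD = 3.30%

3.30%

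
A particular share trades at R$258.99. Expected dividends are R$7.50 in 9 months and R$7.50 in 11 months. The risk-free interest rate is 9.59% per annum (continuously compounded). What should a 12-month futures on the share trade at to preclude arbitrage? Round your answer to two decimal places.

PV(dividends) I = 7.50·e^(−0.0959·9/12) + 7.50·e^(−0.0959·11/12)
I = 6.9795 + 6.8688 = 13.8483
F = (S − I)·e^(rT) = (258.99 − 13.8483) · e^(0.0959·12/12)
= 245.1417 · e^0.095900 = 245.1417 × 1.100649 = R$269.81

R$269.81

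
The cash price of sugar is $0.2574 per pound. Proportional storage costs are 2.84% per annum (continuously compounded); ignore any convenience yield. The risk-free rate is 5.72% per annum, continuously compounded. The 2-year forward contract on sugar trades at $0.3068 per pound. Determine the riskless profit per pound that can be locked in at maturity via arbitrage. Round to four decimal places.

$0.0013 per pound

Fair forward: F* = S·e^(carry·T), with carry = (r + u) = 0.0572 + 0.0284 = 0.0856
F* = 0.2574 · e^(0.0856 × 2) = 0.2574 · e^0.171200 = 0.2574 × 1.186728 = $0.3055
Market $0.3068 > fair $0.3055: forward overpriced → cash-and-carry (buy spot, short the forward).
At maturity, profit = |F_mkt − F*| = |0.3068 − 0.3055| = $0.0013 per pound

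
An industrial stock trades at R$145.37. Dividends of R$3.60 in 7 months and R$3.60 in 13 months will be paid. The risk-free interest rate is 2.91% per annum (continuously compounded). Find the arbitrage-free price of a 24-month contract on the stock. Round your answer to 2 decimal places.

PV(dividends) I = 3.60·e^(−0.0291·7/12) + 3.60·e^(−0.0291·13/12)
I = 3.5394 + 3.4883 = 7.0277
F = (S − I)·e^(rT) = (145.37 − 7.0277) · e^(0.0291·24/12)
= 138.3423 · e^0.058200 = 138.3423 × 1.059927 = R$146.63

R$146.63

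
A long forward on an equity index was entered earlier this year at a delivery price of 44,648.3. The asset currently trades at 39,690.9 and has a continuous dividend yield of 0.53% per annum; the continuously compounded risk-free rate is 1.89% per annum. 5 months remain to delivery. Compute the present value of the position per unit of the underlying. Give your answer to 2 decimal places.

-4694.73

Current fair forward for the remaining 5 months: F = S·e^((r − q)·T), (r − q) = 0.0189 − 0.0053 = 0.0136
F = 39690.9 · e^(0.0136 × 5/12) = 39690.9 × 1.00568275 = 39916.4535
Value of long forward = (F − K)·e^(−rT) = (39916.4535 − 44648.3) · e^(−0.0189·5/12)
= -4731.8465 × 0.99215593 = -4694.73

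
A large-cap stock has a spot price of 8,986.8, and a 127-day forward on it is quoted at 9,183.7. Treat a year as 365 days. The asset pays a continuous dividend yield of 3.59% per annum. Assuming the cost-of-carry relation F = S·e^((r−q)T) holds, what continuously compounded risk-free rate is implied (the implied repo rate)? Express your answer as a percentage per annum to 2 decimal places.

9.82%

From F = S·e^((r−q)T): (r − q) = ln(F/S)/T
ln(9183.7/8986.8) = ln(1.021910) = 0.021673
(r − q) = 0.021673 / (127/365) = 0.062289
r = ln(F/S)/T + q = 0.062289 + 0.0359 = 0.098189
r = 9.82%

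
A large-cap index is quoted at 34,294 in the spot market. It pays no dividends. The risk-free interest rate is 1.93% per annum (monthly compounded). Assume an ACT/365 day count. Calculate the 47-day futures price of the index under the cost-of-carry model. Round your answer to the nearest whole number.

34,379

F = S · (1+r/12)^(12T)
= 34294 × 1.002486
F = 34,379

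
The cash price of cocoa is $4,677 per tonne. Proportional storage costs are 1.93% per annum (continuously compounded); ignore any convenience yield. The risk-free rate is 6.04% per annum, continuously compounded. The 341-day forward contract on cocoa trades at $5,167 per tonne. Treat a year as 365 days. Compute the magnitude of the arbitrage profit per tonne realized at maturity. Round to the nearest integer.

Fair forward: F* = S·e^(carry·T), with carry = (r + u) = 0.0604 + 0.0193 = 0.0797
F* = 4677 · e^(0.0797 × 341/365) = 4677 · e^0.074459 = 4677 × 1.077301 = $5038.5368
Market $5167 > fair $5038.5368: forward overpriced → cash-and-carry (buy spot, short the forward).
At maturity, profit = |F_mkt − F*| = |5167 − 5038.5368| = $128 per tonne

$128 per tonne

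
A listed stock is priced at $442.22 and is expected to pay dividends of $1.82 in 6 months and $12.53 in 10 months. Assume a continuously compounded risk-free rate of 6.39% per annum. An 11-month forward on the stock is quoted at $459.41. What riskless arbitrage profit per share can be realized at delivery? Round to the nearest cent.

PV(dividends) I = 1.82·e^(−0.0639·6/12) + 12.53·e^(−0.0639·10/12) = 13.6430
Fair forward F* = (S − I)·e^(rT) = (442.22 − 13.6430)·e^0.058575 = 428.5770 × 1.060325 = 454.4309
Market $459.41 > fair 454.4309: forward overpriced → cash-and-carry (borrow at r, buy the stock and collect the dividends, short the forward).
Profit at T = |F_mkt − F*| = |459.41 − 454.4309| = $4.98 per share

$4.98 per share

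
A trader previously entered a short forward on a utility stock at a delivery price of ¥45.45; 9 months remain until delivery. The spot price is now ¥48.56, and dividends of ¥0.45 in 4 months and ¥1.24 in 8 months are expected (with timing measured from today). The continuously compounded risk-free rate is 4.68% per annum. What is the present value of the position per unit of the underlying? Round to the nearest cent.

-¥3.03

PV(remaining dividends) I = 0.45·e^(−0.0468·4/12) + 1.24·e^(−0.0468·8/12) = 1.6449
Current forward F = (S − I)·e^(rT) = (48.56 − 1.6449)·e^(0.0468·9/12) = 46.9151 × 1.035723 = 48.5910
Value (long) = (F − K)·e^(−rT) = (48.5910 − 45.45) × 0.965509 = 3.0327
Short position value = −(long value) = -¥3.03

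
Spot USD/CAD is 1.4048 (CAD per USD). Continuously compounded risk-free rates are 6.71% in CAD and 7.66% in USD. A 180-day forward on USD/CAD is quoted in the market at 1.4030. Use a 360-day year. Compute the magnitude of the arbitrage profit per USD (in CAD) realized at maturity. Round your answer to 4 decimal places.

0.0049 per USD (in CAD)

Fair forward: F* = S·e^(carry·T), with carry = (r_CAD − r_USD) = 0.0671 − 0.0766 = -0.0095
F* = 1.4048 · e^(-0.0095 × 180/360) = 1.4048 · e^-0.004750 = 1.4048 × 0.995261 = 1.3981
Market 1.4030 > fair 1.3981: forward overpriced → cash-and-carry (buy spot, short the forward).
At maturity, profit = |F_mkt − F*| = |1.4030 − 1.3981| = 0.0049 per USD (in CAD)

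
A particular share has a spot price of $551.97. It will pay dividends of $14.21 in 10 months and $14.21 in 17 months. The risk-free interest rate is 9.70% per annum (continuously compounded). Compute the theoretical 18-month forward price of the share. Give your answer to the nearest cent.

PV(dividends) I = 14.21·e^(−0.0970·10/12) + 14.21·e^(−0.0970·17/12)
I = 13.1066 + 12.3855 = 25.4921
F = (S − I)·e^(rT) = (551.97 − 25.4921) · e^(0.0970·18/12)
= 526.4779 · e^0.145500 = 526.4779 × 1.156618 = $608.93

$608.93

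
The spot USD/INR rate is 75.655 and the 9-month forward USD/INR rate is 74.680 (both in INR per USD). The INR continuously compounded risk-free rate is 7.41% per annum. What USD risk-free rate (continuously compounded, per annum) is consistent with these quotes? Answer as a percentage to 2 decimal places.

F = S·e^((r_INR − r_USD)T) ⇒ r_USD = r_INR − ln(F/S)/T
ln(74.680/75.655) = -0.012971; /(9/12) = -0.017295
r_USD = 0.0741 + 0.017295 = 0.091395
r_USD = 9.14%

9.14%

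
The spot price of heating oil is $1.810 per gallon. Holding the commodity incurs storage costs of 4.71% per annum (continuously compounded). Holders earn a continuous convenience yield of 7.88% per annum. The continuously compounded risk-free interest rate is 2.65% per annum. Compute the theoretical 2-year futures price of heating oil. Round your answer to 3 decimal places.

Net carry = r + u − y = 0.0265 + 0.0471 − 0.0788 = -0.0052
F = S·e^((r+u−y)T) = 1.810 · e^(-0.0052 × 2) = 1.810 · e^-0.010400
= 1.810 × 0.989654 = $1.791 per gallon

$1.791 per gallon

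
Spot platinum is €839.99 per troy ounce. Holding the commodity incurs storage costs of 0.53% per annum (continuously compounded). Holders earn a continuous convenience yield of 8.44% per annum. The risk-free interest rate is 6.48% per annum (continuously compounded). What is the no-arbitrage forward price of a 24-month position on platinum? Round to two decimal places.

€816.31 per troy ounce

Net carry = r + u − y = 0.0648 + 0.0053 − 0.0844 = -0.0143
F = S·e^((r+u−y)T) = 839.99 · e^(-0.0143 × 24/12) = 839.99 · e^-0.028600
= 839.99 × 0.971805 = €816.31 per troy ounce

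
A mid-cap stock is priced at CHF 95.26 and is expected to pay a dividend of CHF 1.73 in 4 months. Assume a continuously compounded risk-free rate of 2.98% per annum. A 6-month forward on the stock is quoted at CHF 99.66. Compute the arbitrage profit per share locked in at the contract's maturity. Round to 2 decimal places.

CHF 4.71 per share

PV(dividends) I = 1.73·e^(−0.0298·4/12) = 1.7129
Fair forward F* = (S − I)·e^(rT) = (95.26 − 1.7129)·e^0.014900 = 93.5471 × 1.015012 = 94.9514
Market CHF 99.66 > fair 94.9514: forward overpriced → cash-and-carry (borrow at r, buy the stock and collect the dividends, short the forward).
Profit at T = |F_mkt − F*| = |99.66 − 94.9514| = CHF 4.71 per share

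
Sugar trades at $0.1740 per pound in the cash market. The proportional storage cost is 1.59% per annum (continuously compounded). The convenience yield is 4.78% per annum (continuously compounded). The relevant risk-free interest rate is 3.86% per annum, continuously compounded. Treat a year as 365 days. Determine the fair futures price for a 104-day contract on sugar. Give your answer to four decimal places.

$0.1743 per pound

Net carry = r + u − y = 0.0386 + 0.0159 − 0.0478 = 0.0067
F = S·e^((r+u−y)T) = 0.1740 · e^(0.0067 × 104/365) = 0.1740 · e^0.001909
= 0.1740 × 1.001911 = $0.1743 per pound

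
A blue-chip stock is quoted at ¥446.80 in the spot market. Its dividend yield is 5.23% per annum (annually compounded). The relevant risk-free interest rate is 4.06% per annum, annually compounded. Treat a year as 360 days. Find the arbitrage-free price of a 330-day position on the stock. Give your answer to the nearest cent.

¥442.24

F = S · (1+r)^T / (1+q)^T
= 446.80 × 1.037155 / 1.047839 = 446.80 × 0.989804
F = ¥442.24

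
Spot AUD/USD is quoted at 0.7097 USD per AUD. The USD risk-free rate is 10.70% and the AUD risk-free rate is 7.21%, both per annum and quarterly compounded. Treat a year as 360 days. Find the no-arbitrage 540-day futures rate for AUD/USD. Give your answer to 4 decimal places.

0.7470

By covered interest parity, F = S · (1+r_USD/4)^(4T) / (1+r_AUD/4)^(4T)
= 0.7097 × 1.171624 / 1.113142 = 0.7097 × 1.052538
F = 0.7470 USD per AUD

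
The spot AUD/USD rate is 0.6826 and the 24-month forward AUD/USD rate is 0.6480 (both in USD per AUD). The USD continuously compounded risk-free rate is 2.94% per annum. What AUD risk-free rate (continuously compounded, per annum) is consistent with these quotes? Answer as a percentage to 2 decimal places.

F = S·e^((r_USD − r_AUD)T) ⇒ r_AUD = r_USD − ln(F/S)/T
ln(0.6480/0.6826) = -0.052018; /(24/12) = -0.026009
r_AUD = 0.0294 + 0.026009 = 0.055409
r_AUD = 5.54%

5.54%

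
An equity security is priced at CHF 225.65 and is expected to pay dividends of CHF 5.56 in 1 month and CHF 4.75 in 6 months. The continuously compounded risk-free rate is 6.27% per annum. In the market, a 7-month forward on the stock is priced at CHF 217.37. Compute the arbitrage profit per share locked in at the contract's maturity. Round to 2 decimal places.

CHF 6.17 per share

PV(dividends) I = 5.56·e^(−0.0627·1/12) + 4.75·e^(−0.0627·6/12) = 10.1344
Fair forward F* = (S − I)·e^(rT) = (225.65 − 10.1344)·e^0.036575 = 215.5156 × 1.037252 = 223.5440
Market CHF 217.37 < fair 223.5440: forward underpriced → reverse cash-and-carry (short the stock, invest proceeds at r, pay the dividends, go long the forward).
Profit at T = |F_mkt − F*| = |217.37 − 223.5440| = CHF 6.17 per share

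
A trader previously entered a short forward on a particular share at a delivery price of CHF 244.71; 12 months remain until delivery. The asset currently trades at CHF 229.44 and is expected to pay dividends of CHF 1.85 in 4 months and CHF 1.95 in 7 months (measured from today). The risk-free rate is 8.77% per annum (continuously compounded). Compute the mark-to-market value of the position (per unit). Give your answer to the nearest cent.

-CHF 1.63

PV(remaining dividends) I = 1.85·e^(−0.0877·4/12) + 1.95·e^(−0.0877·7/12) = 3.6495
Current forward F = (S − I)·e^(rT) = (229.44 − 3.6495)·e^(0.0877·12/12) = 225.7905 × 1.091661 = 246.4867
Value (long) = (F − K)·e^(−rT) = (246.4867 − 244.71) × 0.916036 = 1.6275
Short position value = −(long value) = -CHF 1.63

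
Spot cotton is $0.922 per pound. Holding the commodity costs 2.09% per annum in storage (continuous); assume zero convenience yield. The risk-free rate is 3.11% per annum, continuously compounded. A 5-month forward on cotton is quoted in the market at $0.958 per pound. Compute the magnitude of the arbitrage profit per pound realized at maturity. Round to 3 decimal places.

Fair forward: F* = S·e^(carry·T), with carry = (r + u) = 0.0311 + 0.0209 = 0.0520
F* = 0.922 · e^(0.0520 × 5/12) = 0.922 · e^0.021667 = 0.922 × 1.021903 = $0.9422
Market $0.958 > fair $0.9422: forward overpriced → cash-and-carry (buy spot, short the forward).
At maturity, profit = |F_mkt − F*| = |0.958 − 0.9422| = $0.016 per pound

$0.016 per pound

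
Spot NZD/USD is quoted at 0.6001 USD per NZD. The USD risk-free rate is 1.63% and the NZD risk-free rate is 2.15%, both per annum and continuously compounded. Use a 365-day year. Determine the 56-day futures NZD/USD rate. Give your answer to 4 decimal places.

0.5996

F = S·e^((r_USD − r_NZD)T) = 0.6001 · e^((0.0163 − 0.0215) × 56/365)
= 0.6001 · e^-0.000798 = 0.6001 × 0.999202
F = 0.5996 USD per NZD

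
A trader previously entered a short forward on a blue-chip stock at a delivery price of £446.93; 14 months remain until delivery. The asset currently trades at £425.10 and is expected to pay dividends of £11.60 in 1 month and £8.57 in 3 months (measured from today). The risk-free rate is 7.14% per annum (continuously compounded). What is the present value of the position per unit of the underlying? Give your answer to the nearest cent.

£6.06

PV(remaining dividends) I = 11.60·e^(−0.0714·1/12) + 8.57·e^(−0.0714·3/12) = 19.9496
Current forward F = (S − I)·e^(rT) = (425.10 − 19.9496)·e^(0.0714·14/12) = 405.1504 × 1.086868 = 440.3450
Value (long) = (F − K)·e^(−rT) = (440.3450 − 446.93) × 0.920075 = -6.0587
Short position value = −(long value) = £6.06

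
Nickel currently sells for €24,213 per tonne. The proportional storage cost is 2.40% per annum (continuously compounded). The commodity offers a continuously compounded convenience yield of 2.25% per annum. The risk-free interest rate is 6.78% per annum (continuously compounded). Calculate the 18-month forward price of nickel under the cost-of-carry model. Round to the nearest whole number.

€26,865 per tonne

Net carry = r + u − y = 0.0678 + 0.0240 − 0.0225 = 0.0693
F = S·e^((r+u−y)T) = 24213 · e^(0.0693 × 18/12) = 24213 · e^0.103950
= 24213 × 1.109545 = €26,865 per tonne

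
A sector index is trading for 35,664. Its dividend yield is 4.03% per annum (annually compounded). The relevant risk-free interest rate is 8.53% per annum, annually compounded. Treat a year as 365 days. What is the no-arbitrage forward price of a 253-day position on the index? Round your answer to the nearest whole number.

F = S · (1+r)^T / (1+q)^T
= 35664 × 1.058379 / 1.027764 = 35664 × 1.029788
F = 36,726

36,726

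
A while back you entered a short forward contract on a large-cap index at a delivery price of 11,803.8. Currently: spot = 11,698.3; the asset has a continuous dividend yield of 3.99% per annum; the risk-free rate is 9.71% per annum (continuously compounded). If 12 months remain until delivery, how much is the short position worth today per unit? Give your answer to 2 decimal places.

Current fair forward for the remaining 12 months: F = S·e^((r − q)·T), (r − q) = 0.0971 − 0.0399 = 0.0572
F = 11698.3 · e^(0.0572 × 12/12) = 11698.3 × 1.05886756 = 12386.9504
Value of long forward = (F − K)·e^(−rT) = (12386.9504 − 11803.8) · e^(−0.0971·12/12)
= 583.1504 × 0.90746526 = 529.19
Short position value = −(long value) = -529.19

-529.19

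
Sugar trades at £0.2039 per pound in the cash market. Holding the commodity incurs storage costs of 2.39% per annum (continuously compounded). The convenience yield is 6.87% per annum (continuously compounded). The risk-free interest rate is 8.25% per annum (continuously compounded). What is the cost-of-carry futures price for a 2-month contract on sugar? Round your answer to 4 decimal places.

£0.2052 per pound

Net carry = r + u − y = 0.0825 + 0.0239 − 0.0687 = 0.0377
F = S·e^((r+u−y)T) = 0.2039 · e^(0.0377 × 2/12) = 0.2039 · e^0.006283
= 0.2039 × 1.006303 = £0.2052 per pound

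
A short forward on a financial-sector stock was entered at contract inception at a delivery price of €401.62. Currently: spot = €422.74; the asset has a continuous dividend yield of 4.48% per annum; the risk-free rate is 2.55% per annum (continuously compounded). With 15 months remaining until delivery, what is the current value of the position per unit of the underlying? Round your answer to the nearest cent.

Current fair forward for the remaining 15 months: F = S·e^((r − q)·T), (r − q) = 0.0255 − 0.0448 = -0.0193
F = 422.74 · e^(-0.0193 × 15/12) = 422.74 × 0.976164 = 412.6636
Value of long forward = (F − K)·e^(−rT) = (412.6636 − 401.62) · e^(−0.0255·15/12)
= 11.0436 × 0.968628 = 10.70
Short position value = −(long value) = -€10.70

-€10.70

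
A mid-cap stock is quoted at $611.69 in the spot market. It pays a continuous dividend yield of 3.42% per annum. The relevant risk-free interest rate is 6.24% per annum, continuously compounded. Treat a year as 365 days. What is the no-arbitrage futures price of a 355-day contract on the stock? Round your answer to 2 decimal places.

$628.70

F = S·e^((r − q)T) = 611.69 · e^((0.0624 − 0.0342) × 355/365)
= 611.69 · e^0.027427 = 611.69 × 1.027807
F = $628.70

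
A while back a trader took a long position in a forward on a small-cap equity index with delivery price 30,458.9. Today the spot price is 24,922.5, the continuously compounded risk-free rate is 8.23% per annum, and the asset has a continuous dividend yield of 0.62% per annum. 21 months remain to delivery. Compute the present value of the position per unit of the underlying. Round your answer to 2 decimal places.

-1719.78

Current fair forward for the remaining 21 months: F = S·e^((r − q)·T), (r − q) = 0.0823 − 0.0062 = 0.0761
F = 24922.5 · e^(0.0761 × 21/12) = 24922.5 × 1.14244991 = 28472.7079
Value of long forward = (F − K)·e^(−rT) = (28472.7079 − 30458.9) · e^(−0.0823·21/12)
= -1986.1921 × 0.86586610 = -1719.78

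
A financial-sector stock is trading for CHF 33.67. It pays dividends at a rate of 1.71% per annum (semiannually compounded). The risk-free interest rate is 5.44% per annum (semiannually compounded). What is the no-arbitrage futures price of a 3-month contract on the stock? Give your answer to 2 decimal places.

CHF 33.98

F = S · (1+r/2)^(2T) / (1+q/2)^(2T)
= 33.67 × 1.013509 / 1.004266 = 33.67 × 1.009204
F = CHF 33.98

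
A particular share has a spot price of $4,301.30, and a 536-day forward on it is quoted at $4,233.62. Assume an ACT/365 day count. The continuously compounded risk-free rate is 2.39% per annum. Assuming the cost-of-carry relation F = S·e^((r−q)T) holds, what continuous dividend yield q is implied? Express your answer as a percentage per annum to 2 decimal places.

3.47%

From F = S·e^((r−q)T): (r − q) = ln(F/S)/T
ln(4233.62/4301.30) = ln(0.984265) = -0.015860
(r − q) = -0.015860 / (536/365) = -0.010800
q = r − ln(F/S)/T = 0.0239 + 0.010800 = 0.034700
q = 3.47%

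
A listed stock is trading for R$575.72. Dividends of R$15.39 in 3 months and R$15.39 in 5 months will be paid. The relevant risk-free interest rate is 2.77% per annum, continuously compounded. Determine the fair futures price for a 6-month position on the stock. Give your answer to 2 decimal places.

PV(dividends) I = 15.39·e^(−0.0277·3/12) + 15.39·e^(−0.0277·5/12)
I = 15.2838 + 15.2134 = 30.4972
F = (S − I)·e^(rT) = (575.72 − 30.4972) · e^(0.0277·6/12)
= 545.2228 · e^0.013850 = 545.2228 × 1.013946 = R$552.83

R$552.83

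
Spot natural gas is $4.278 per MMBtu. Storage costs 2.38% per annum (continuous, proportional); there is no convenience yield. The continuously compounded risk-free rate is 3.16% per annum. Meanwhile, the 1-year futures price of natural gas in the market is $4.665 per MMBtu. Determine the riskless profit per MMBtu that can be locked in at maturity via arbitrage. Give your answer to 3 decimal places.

$0.143 per MMBtu

Fair futures: F* = S·e^(carry·T), with carry = (r + u) = 0.0316 + 0.0238 = 0.0554
F* = 4.278 · e^(0.0554 × 1) = 4.278 · e^0.055400 = 4.278 × 1.056963 = $4.5217
Market $4.665 > fair $4.5217: forward overpriced → cash-and-carry (buy spot, short the forward).
At maturity, profit = |F_mkt − F*| = |4.665 − 4.5217| = $0.143 per MMBtu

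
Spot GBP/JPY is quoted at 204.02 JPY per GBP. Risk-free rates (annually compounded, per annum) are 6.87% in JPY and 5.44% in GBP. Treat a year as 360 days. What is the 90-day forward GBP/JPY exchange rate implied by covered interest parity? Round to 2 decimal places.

204.71

By covered interest parity, F = S · (1+r_JPY)^T / (1+r_GBP)^T
= 204.02 × 1.016749 / 1.013331 = 204.02 × 1.003373
F = 204.71 JPY per GBP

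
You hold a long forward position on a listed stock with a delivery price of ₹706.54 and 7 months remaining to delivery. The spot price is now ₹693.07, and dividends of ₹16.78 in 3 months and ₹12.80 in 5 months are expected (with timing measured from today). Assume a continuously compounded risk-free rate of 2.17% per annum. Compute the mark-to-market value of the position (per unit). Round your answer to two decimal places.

-₹33.96

PV(remaining dividends) I = 16.78·e^(−0.0217·3/12) + 12.80·e^(−0.0217·5/12) = 29.3740
Current forward F = (S − I)·e^(rT) = (693.07 − 29.3740)·e^(0.0217·7/12) = 663.6960 × 1.012739 = 672.1508
Value (long) = (F − K)·e^(−rT) = (672.1508 − 706.54) × 0.987421 = -33.9566
Value = -₹33.96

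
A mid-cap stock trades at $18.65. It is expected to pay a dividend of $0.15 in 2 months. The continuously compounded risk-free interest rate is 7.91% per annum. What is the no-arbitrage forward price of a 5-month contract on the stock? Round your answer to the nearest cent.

PV(dividends) I = 0.15·e^(−0.0791·2/12)
I = 0.1480
F = (S − I)·e^(rT) = (18.65 − 0.1480) · e^(0.0791·5/12)
= 18.5020 · e^0.032958 = 18.5020 × 1.033507 = $19.12

$19.12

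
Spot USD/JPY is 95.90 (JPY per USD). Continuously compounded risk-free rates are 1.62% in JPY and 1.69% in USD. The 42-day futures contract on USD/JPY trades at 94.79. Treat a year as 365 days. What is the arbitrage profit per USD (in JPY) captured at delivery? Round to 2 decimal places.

1.10 per USD (in JPY)

Fair futures: F* = S·e^(carry·T), with carry = (r_JPY − r_USD) = 0.0162 − 0.0169 = -0.0007
F* = 95.90 · e^(-0.0007 × 42/365) = 95.90 · e^-0.000081 = 95.90 × 0.999919 = 95.8922
Market 94.79 < fair 95.8922: forward underpriced → reverse cash-and-carry (short spot, go long the forward).
At maturity, profit = |F_mkt − F*| = |94.79 − 95.8922| = 1.10 per USD (in JPY)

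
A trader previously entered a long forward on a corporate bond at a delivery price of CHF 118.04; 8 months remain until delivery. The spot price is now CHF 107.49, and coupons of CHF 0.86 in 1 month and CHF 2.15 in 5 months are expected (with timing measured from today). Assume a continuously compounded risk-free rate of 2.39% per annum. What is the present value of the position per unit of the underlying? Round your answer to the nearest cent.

-CHF 11.67

PV(remaining coupons) I = 0.86·e^(−0.0239·1/12) + 2.15·e^(−0.0239·5/12) = 2.9870
Current forward F = (S − I)·e^(rT) = (107.49 − 2.9870)·e^(0.0239·8/12) = 104.5030 × 1.016061 = 106.1814
Value (long) = (F − K)·e^(−rT) = (106.1814 − 118.04) × 0.984193 = -11.6712
Value = -CHF 11.67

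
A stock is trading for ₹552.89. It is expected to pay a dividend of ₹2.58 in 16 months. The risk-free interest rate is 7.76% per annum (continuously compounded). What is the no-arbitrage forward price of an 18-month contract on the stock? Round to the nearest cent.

PV(dividends) I = 2.58·e^(−0.0776·16/12)
I = 2.3264
F = (S − I)·e^(rT) = (552.89 − 2.3264) · e^(0.0776·18/12)
= 550.5636 · e^0.116400 = 550.5636 × 1.123445 = ₹618.53

₹618.53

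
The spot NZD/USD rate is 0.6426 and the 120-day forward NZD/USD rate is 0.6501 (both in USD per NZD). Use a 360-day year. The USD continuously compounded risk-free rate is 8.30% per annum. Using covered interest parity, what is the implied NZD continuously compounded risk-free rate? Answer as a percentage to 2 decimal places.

4.82%

F = S·e^((r_USD − r_NZD)T) ⇒ r_NZD = r_USD − ln(F/S)/T
ln(0.6501/0.6426) = 0.011604; /(120/360) = 0.034812
r_NZD = 0.0830 − 0.034812 = 0.048188
r_NZD = 4.82%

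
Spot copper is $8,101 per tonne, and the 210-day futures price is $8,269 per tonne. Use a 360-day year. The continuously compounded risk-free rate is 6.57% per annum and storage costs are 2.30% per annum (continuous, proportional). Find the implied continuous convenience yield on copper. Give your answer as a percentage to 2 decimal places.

5.35%

F = S·e^((r+u−y)T) ⇒ (r+u−y) = ln(F/S)/T
ln(8269/8101) = 0.020526; /T ⇒ 0.035187
y = r + u − ln(F/S)/T = 0.0657 + 0.0230 − 0.035187 = 0.053513
y = 5.35%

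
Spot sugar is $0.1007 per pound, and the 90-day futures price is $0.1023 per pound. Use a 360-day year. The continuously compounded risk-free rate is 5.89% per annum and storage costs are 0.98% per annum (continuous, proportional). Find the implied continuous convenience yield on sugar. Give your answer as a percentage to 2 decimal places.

0.56%

F = S·e^((r+u−y)T) ⇒ (r+u−y) = ln(F/S)/T
ln(0.1023/0.1007) = 0.015764; /T ⇒ 0.063056
y = r + u − ln(F/S)/T = 0.0589 + 0.0098 − 0.063056 = 0.005644
y = 0.56%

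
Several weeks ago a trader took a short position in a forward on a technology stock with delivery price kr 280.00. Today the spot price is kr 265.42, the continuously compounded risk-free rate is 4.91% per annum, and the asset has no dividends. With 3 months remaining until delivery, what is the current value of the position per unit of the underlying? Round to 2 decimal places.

Current fair forward for the remaining 3 months: F = S·e^(r·T), r = 0.0491
F = 265.42 · e^(0.0491 × 3/12) = 265.42 × 1.012351 = 268.6982
Value of long forward = (F − K)·e^(−rT) = (268.6982 − 280.00) · e^(−0.0491·3/12)
= -11.3018 × 0.987800 = -11.16
Short position value = −(long value) = kr 11.16

kr 11.16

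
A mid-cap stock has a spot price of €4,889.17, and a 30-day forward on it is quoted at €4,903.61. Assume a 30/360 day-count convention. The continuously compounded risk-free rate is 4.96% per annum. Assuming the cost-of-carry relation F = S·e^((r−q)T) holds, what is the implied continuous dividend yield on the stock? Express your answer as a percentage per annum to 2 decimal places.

1.42%

From F = S·e^((r−q)T): (r − q) = ln(F/S)/T
ln(4903.61/4889.17) = ln(1.002953) = 0.002949
(r − q) = 0.002949 / (30/360) = 0.035388
q = r − ln(F/S)/T = 0.0496 − 0.035388 = 0.014212
q = 1.42%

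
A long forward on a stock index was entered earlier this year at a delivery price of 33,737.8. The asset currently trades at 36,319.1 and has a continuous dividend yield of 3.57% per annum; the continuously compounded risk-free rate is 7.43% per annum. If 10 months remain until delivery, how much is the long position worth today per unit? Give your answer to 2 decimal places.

3542.30

Current fair forward for the remaining 10 months: F = S·e^((r − q)·T), (r − q) = 0.0743 − 0.0357 = 0.0386
F = 36319.1 · e^(0.0386 × 10/12) = 36319.1 × 1.03268961 = 37506.3572
Value of long forward = (F − K)·e^(−rT) = (37506.3572 − 33737.8) · e^(−0.0743·10/12)
= 3768.5572 × 0.93996121 = 3542.30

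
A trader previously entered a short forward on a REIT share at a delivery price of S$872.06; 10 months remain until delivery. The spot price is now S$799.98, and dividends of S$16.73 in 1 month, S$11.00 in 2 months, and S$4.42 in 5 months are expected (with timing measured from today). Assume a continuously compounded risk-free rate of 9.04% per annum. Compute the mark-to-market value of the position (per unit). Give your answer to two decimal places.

S$40.49

PV(remaining dividends) I = 16.73·e^(−0.0904·1/12) + 11.00·e^(−0.0904·2/12) + 4.42·e^(−0.0904·5/12) = 31.6966
Current forward F = (S − I)·e^(rT) = (799.98 − 31.6966)·e^(0.0904·10/12) = 768.2834 × 1.078244 = 828.3970
Value (long) = (F − K)·e^(−rT) = (828.3970 − 872.06) × 0.927434 = -40.4946
Short position value = −(long value) = S$40.49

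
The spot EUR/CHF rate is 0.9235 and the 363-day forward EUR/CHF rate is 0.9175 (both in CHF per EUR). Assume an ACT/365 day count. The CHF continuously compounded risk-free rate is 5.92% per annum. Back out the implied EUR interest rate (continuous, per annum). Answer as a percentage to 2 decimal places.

F = S·e^((r_CHF − r_EUR)T) ⇒ r_EUR = r_CHF − ln(F/S)/T
ln(0.9175/0.9235) = -0.006518; /(363/365) = -0.006554
r_EUR = 0.0592 + 0.006554 = 0.065754
r_EUR = 6.58%

6.58%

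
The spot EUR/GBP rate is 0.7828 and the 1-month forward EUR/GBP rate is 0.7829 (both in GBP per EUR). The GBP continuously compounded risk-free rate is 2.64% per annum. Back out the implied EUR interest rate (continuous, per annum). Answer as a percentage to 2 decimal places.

2.49%

F = S·e^((r_GBP − r_EUR)T) ⇒ r_EUR = r_GBP − ln(F/S)/T
ln(0.7829/0.7828) = 0.000128; /(1/12) = 0.001536
r_EUR = 0.0264 − 0.001536 = 0.024864
r_EUR = 2.49%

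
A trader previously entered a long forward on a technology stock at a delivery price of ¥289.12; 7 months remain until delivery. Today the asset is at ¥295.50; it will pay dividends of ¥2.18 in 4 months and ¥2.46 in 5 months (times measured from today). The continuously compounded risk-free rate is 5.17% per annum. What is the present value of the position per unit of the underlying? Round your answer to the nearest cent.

¥10.42

PV(remaining dividends) I = 2.18·e^(−0.0517·4/12) + 2.46·e^(−0.0517·5/12) = 4.5503
Current forward F = (S − I)·e^(rT) = (295.50 − 4.5503)·e^(0.0517·7/12) = 290.9497 × 1.030618 = 299.8580
Value (long) = (F − K)·e^(−rT) = (299.8580 − 289.12) × 0.970292 = 10.4190
Value = ¥10.42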